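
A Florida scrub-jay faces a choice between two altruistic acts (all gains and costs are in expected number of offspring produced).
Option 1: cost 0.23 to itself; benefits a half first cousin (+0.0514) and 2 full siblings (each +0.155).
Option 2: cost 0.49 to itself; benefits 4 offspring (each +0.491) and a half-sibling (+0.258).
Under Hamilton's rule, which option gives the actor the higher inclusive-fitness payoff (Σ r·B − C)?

Option 2

Option 1: r to a half first cousin = 0.0625.
Option 1: r to a full sibling = 0.5.
Option 1: Σ r·B − C = (1·0.0625·0.0514 + 2·0.5·0.155) − 0.23 = -0.0717875.
Option 2: r to an offspring = 0.5.
Option 2: r to a half-sibling = 0.25.
Option 2: Σ r·B − C = (4·0.5·0.491 + 1·0.25·0.258) − 0.49 = 0.5565.
Option 2 has the higher net inclusive-fitness payoff.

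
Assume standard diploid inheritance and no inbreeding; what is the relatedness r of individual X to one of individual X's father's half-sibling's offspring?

0.0625

Each parent–offspring link contributes a factor of 1/2, and independent paths through distinct common ancestors add.
Half first cousins share one grandparent — one path of length 4: r = (1/2)^4 = 1/16.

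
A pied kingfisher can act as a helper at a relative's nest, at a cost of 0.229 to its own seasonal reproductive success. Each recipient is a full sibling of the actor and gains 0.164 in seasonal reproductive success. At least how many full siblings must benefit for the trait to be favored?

3

r to a full sibling = 1/2 (full sibs share both parents — two paths of length 2: r = 2·(1/2)^2 = 1/2).
Hamilton's rule: n·r·B > C  ⇒  n > C/(r·B) = 0.229/(0.5·0.164) = 2.793.
The smallest integer exceeding 2.793 is 3.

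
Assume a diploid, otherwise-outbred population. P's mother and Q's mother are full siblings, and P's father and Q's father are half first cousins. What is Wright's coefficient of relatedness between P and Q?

0.140625

Independent pedigree routes through distinct common ancestors add.
P and Q are related in two ways: first cousins through their mothers (r = 1/8) and half second cousins through their fathers (r = 1/64).
r = 1/8 + 1/64 = 9/64 = 0.140625.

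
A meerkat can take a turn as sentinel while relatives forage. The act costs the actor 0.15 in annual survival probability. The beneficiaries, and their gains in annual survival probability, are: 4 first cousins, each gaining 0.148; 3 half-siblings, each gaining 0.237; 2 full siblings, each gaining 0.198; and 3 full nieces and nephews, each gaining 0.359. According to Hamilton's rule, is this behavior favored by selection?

Hamilton's rule: the trait is favored when the sum of r·B over every recipient exceeds the actor's cost C.
r to a first cousin = 1/8 (first cousins share one grandparent pair — two paths of length 4: r = 2·(1/2)^4 = 1/8).
r to a half-sibling = 1/4 (half-sibs share one parent — one path of length 2: r = (1/2)^2 = 1/4).
r to a full sibling = 0.5 (full sibs share both parents — two paths of length 2: r = 2·(1/2)^2 = 1/2).
r to a full niece or nephew = 1/4 (full aunt/uncle↔niece/nephew: two paths of length 3 through the shared grandparent pair: r = 2·(1/2)^3 = 1/4).
Summing one r·B term per recipient: 4·0.125·0.148 + 3·0.25·0.237 + 2·0.5·0.198 + 3·0.25·0.359 = 0.719.
0.719 > 0.15: the indirect benefit exceeds the cost.

Yes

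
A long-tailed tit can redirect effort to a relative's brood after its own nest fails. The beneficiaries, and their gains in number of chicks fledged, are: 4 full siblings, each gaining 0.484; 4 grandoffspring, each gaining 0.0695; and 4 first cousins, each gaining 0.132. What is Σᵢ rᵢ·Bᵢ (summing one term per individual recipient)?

1.1035

r to a full sibling = 1/2 (full sibs share both parents — two paths of length 2: r = 2·(1/2)^2 = 1/2).
r to a grandoffspring = 0.25 (two parent–offspring links: r = (1/2)^2 = 1/4).
r to a first cousin = 1/8 (first cousins share one grandparent pair — two paths of length 4: r = 2·(1/2)^4 = 1/8).
Summing one r·B term per recipient: 4·0.5·0.484 + 4·0.25·0.0695 + 4·0.125·0.132 = 1.1035.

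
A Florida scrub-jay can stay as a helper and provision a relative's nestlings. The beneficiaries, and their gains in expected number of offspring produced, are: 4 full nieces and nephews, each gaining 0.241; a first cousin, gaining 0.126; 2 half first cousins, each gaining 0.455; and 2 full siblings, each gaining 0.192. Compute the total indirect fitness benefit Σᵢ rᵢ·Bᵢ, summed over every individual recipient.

r to a full niece or nephew = 1/4 (full aunt/uncle↔niece/nephew: two paths of length 3 through the shared grandparent pair: r = 2·(1/2)^3 = 1/4).
r to a first cousin = 0.125 (first cousins share one grandparent pair — two paths of length 4: r = 2·(1/2)^4 = 1/8).
r to a half first cousin = 1/16 (half first cousins share one grandparent — one path of length 4: r = (1/2)^4 = 1/16).
r to a full sibling = 1/2 (full sibs share both parents — two paths of length 2: r = 2·(1/2)^2 = 1/2).
Summing one r·B term per recipient: 4·0.25·0.241 + 1·0.125·0.126 + 2·0.0625·0.455 + 2·0.5·0.192 = 0.505625.

0.505625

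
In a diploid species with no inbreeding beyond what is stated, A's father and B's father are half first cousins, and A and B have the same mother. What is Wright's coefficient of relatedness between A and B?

Relatedness sums over independent paths through distinct common ancestors.
A and B are related in two ways: half second cousins through their fathers (r = 1/64) and half-sibs through their shared mother (r = 1/4).
r = 1/64 + 1/4 = 0.265625.

0.265625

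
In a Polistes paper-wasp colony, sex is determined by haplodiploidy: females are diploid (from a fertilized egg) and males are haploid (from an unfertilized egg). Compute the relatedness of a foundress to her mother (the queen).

0.5

One meiotic link between diploid queen and diploid daughter: r = 1/2.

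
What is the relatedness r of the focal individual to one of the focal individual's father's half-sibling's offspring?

0.0625

Each parent–offspring link contributes a factor of 1/2, and independent paths through distinct common ancestors add.
Half first cousins share one grandparent — one path of length 4: r = (1/2)^4 = 1/16.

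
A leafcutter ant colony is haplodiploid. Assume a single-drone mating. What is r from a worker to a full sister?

0.75

Haplodiploid full sisters inherit their father's entire haploid genome identically (contributing 1/2) and on average half of their mother's contribution (1/2 · 1/2 = 1/4); r = 1/2 + 1/4 = 3/4.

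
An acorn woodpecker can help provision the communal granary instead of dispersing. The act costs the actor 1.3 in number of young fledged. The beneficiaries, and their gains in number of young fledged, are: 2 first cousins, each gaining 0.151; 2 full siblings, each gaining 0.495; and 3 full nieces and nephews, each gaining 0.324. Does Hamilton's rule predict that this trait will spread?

Hamilton's rule: the trait is favored when the sum of r·B over every recipient exceeds the actor's cost C.
r to a first cousin = 1/8 (first cousins share one grandparent pair — two paths of length 4: r = 2·(1/2)^4 = 1/8).
r to a full sibling = 0.5 (full sibs share both parents — two paths of length 2: r = 2·(1/2)^2 = 1/2).
r to a full niece or nephew = 1/4 (full aunt/uncle↔niece/nephew: two paths of length 3 through the shared grandparent pair: r = 2·(1/2)^3 = 1/4).
Summing one r·B term per recipient: 2·0.125·0.151 + 2·0.5·0.495 + 3·0.25·0.324 = 0.77575.
0.77575 < 1.3: the indirect benefit is less than the cost.

No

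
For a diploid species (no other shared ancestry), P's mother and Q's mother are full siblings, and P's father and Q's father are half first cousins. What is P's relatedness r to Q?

Wright's path rule: contributions from independent ancestry routes add.
P and Q are related in two ways: first cousins through their mothers (r = 1/8) and half second cousins through their fathers (r = 1/64).
r = 1/8 + 1/64 = 0.140625.

0.140625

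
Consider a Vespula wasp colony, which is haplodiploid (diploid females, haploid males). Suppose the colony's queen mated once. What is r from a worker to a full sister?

Haplodiploid full sisters inherit their father's entire haploid genome identically (contributing 1/2) and on average half of their mother's contribution (1/2 · 1/2 = 1/4); r = 1/2 + 1/4 = 3/4.

0.75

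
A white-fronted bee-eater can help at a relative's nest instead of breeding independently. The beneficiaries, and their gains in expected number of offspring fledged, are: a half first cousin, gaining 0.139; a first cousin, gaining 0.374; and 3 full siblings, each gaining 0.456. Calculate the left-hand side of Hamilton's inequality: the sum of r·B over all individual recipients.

0.7394375

r to a half first cousin = 0.0625 (half first cousins share one grandparent — one path of length 4: r = (1/2)^4 = 1/16).
r to a first cousin = 0.125 (first cousins share one grandparent pair — two paths of length 4: r = 2·(1/2)^4 = 1/8).
r to a full sibling = 1/2 (full sibs share both parents — two paths of length 2: r = 2·(1/2)^2 = 1/2).
Summing one r·B term per recipient: 1·0.0625·0.139 + 1·0.125·0.374 + 3·0.5·0.456 = 0.7394375.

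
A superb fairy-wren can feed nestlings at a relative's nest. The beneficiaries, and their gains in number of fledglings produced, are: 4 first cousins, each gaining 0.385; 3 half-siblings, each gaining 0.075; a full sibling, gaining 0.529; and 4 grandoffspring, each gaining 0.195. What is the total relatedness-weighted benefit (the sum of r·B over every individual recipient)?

0.70825

r to a first cousin = 0.125 (first cousins share one grandparent pair — two paths of length 4: r = 2·(1/2)^4 = 1/8).
r to a half-sibling = 0.25 (half-sibs share one parent — one path of length 2: r = (1/2)^2 = 1/4).
r to a full sibling = 1/2 (full sibs share both parents — two paths of length 2: r = 2·(1/2)^2 = 1/2).
r to a grandoffspring = 0.25 (two parent–offspring links: r = (1/2)^2 = 1/4).
Summing one r·B term per recipient: 4·0.125·0.385 + 3·0.25·0.075 + 1·0.5·0.529 + 4·0.25·0.195 = 0.70825.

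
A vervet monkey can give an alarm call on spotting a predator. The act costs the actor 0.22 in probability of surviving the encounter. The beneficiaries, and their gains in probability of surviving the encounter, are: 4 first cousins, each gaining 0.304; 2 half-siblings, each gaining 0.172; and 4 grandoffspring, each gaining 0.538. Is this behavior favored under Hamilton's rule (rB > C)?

Yes

Hamilton's rule: the trait is favored when the sum of r·B over every recipient exceeds the actor's cost C.
r to a first cousin = 0.125 (first cousins share one grandparent pair — two paths of length 4: r = 2·(1/2)^4 = 1/8).
r to a half-sibling = 0.25 (half-sibs share one parent — one path of length 2: r = (1/2)^2 = 1/4).
r to a grandoffspring = 0.25 (two parent–offspring links: r = (1/2)^2 = 1/4).
Summing one r·B term per recipient: 4·0.125·0.304 + 2·0.25·0.172 + 4·0.25·0.538 = 0.776.
0.776 > 0.22: the indirect benefit exceeds the cost.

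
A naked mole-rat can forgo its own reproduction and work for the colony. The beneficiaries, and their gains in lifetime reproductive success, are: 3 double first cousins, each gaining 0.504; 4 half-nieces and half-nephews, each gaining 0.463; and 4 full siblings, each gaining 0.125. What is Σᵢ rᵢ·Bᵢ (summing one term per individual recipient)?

r to a double first cousin = 1/4 (double first cousins share both grandparent pairs — four paths of length 4: r = 4·(1/2)^4 = 1/4).
r to a half-niece or half-nephew = 1/8 (half-aunt/uncle↔niece/nephew: one path of length 3: r = (1/2)^3 = 1/8).
r to a full sibling = 0.5 (full sibs share both parents — two paths of length 2: r = 2·(1/2)^2 = 1/2).
Summing one r·B term per recipient: 3·0.25·0.504 + 4·0.125·0.463 + 4·0.5·0.125 = 0.8595.

0.8595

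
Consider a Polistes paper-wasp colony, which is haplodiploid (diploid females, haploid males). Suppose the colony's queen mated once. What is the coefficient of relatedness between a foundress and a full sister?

0.75

Haplodiploid full sisters inherit their father's entire haploid genome identically (contributing 1/2) and on average half of their mother's contribution (1/2 · 1/2 = 1/4); r = 1/2 + 1/4 = 3/4.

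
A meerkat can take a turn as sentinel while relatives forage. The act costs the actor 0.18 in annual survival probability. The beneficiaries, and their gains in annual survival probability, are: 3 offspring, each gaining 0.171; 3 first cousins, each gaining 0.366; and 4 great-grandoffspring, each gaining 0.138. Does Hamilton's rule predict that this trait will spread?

Yes

Hamilton's rule: the trait is favored when the sum of r·B over every recipient exceeds the actor's cost C.
r to an offspring = 1/2 (one parent–offspring link: r = (1/2)^1 = 1/2).
r to a first cousin = 0.125 (first cousins share one grandparent pair — two paths of length 4: r = 2·(1/2)^4 = 1/8).
r to a great-grandoffspring = 1/8 (three parent–offspring links: r = (1/2)^3 = 1/8).
Summing one r·B term per recipient: 3·0.5·0.171 + 3·0.125·0.366 + 4·0.125·0.138 = 0.46275.
0.46275 > 0.18: the indirect benefit exceeds the cost.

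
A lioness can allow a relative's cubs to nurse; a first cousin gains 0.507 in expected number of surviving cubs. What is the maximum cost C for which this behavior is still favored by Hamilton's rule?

0.063375

r to a first cousin = 1/8 (first cousins share one grandparent pair — two paths of length 4: r = 2·(1/2)^4 = 1/8).
Hamilton's rule: n·r·B > C, so the trait is favored while C < n·r·B = 1·0.125·0.507 = 0.063375.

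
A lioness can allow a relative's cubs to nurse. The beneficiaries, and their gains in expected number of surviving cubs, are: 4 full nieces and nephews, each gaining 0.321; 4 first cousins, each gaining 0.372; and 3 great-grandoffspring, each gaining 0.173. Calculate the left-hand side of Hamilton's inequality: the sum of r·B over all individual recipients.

r to a full niece or nephew = 0.25 (full aunt/uncle↔niece/nephew: two paths of length 3 through the shared grandparent pair: r = 2·(1/2)^3 = 1/4).
r to a first cousin = 0.125 (first cousins share one grandparent pair — two paths of length 4: r = 2·(1/2)^4 = 1/8).
r to a great-grandoffspring = 1/8 (three parent–offspring links: r = (1/2)^3 = 1/8).
Summing one r·B term per recipient: 4·0.25·0.321 + 4·0.125·0.372 + 3·0.125·0.173 = 0.571875.

0.571875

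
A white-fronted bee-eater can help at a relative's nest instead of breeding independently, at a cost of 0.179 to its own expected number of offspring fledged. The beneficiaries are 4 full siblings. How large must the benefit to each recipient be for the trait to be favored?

r to a full sibling = 1/2 (full sibs share both parents — two paths of length 2: r = 2·(1/2)^2 = 1/2).
Hamilton's rule with n recipients of equal r: n·r·B > C, so B > C/(n·r) = 0.179/(4·0.5) = 0.0895.

0.0895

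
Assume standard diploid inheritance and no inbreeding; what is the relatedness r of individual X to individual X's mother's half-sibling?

Each parent–offspring link contributes a factor of 1/2, and independent paths through distinct common ancestors add.
Half-aunt/uncle↔niece/nephew: one path of length 3: r = (1/2)^3 = 1/8.

0.125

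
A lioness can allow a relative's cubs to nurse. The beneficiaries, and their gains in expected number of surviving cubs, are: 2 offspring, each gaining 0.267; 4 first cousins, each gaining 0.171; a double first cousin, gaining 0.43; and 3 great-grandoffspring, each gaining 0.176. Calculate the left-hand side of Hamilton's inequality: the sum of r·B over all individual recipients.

r to an offspring = 1/2 (one parent–offspring link: r = (1/2)^1 = 1/2).
r to a first cousin = 0.125 (first cousins share one grandparent pair — two paths of length 4: r = 2·(1/2)^4 = 1/8).
r to a double first cousin = 0.25 (double first cousins share both grandparent pairs — four paths of length 4: r = 4·(1/2)^4 = 1/4).
r to a great-grandoffspring = 1/8 (three parent–offspring links: r = (1/2)^3 = 1/8).
Summing one r·B term per recipient: 2·0.5·0.267 + 4·0.125·0.171 + 1·0.25·0.43 + 3·0.125·0.176 = 0.526.

0.526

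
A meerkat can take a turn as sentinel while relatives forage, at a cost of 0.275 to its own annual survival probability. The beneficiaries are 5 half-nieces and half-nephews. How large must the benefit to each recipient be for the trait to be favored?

r to a half-niece or half-nephew = 1/8 (half-aunt/uncle↔niece/nephew: one path of length 3: r = (1/2)^3 = 1/8).
Hamilton's rule with n recipients of equal r: n·r·B > C, so B > C/(n·r) = 0.275/(5·0.125) = 0.44.

0.44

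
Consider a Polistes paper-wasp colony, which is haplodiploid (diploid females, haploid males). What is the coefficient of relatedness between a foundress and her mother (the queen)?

0.5

One meiotic link between diploid queen and diploid daughter: r = 1/2.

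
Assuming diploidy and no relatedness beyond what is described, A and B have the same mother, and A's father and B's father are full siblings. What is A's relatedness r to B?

0.375

Wright's path rule: contributions from independent ancestry routes add.
A and B are related in two ways: half-sibs through their shared mother (r = 1/4) and first cousins through their fathers (r = 1/8).
r = 1/4 + 1/8 = 0.375.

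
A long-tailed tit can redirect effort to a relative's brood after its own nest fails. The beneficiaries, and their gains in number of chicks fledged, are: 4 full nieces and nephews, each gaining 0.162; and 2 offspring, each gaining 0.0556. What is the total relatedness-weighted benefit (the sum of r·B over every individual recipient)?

r to a full niece or nephew = 0.25 (full aunt/uncle↔niece/nephew: two paths of length 3 through the shared grandparent pair: r = 2·(1/2)^3 = 1/4).
r to an offspring = 0.5 (one parent–offspring link: r = (1/2)^1 = 1/2).
Summing one r·B term per recipient: 4·0.25·0.162 + 2·0.5·0.0556 = 0.2176.

0.2176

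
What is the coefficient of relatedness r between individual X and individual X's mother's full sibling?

Each parent–offspring link contributes a factor of 1/2, and independent paths through distinct common ancestors add.
Full aunt/uncle↔niece/nephew: two paths of length 3 through the shared grandparent pair: r = 2·(1/2)^3 = 1/4.

0.25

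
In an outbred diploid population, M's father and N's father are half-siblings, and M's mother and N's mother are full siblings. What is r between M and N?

With two independent routes of shared ancestry, r is the sum of the two contributions.
M and N are related in two ways: half first cousins through their fathers (r = 1/16) and first cousins through their mothers (r = 1/8).
r = 1/16 + 1/8 = 3/16 = 0.1875.

0.1875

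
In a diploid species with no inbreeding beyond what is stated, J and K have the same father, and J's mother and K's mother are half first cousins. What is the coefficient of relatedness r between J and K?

Wright's path rule: contributions from independent ancestry routes add.
J and K are related in two ways: half-sibs through their shared father (r = 1/4) and half second cousins through their mothers (r = 1/64).
r = 1/4 + 1/64 = 17/64 = 0.265625.

0.265625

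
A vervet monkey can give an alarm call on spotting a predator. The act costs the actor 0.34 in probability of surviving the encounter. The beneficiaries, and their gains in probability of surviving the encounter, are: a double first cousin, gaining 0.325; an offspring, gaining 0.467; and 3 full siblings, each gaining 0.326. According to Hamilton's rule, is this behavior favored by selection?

Hamilton's rule: the trait is favored when the sum of r·B over every recipient exceeds the actor's cost C.
r to a double first cousin = 1/4 (double first cousins share both grandparent pairs — four paths of length 4: r = 4·(1/2)^4 = 1/4).
r to an offspring = 1/2 (one parent–offspring link: r = (1/2)^1 = 1/2).
r to a full sibling = 1/2 (full sibs share both parents — two paths of length 2: r = 2·(1/2)^2 = 1/2).
Summing one r·B term per recipient: 1·0.25·0.325 + 1·0.5·0.467 + 3·0.5·0.326 = 0.80375.
0.80375 > 0.34: the indirect benefit exceeds the cost.

Yes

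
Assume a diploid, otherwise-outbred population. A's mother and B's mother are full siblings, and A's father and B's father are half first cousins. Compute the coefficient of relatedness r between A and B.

Wright's path rule: contributions from independent ancestry routes add.
A and B are related in two ways: first cousins through their mothers (r = 1/8) and half second cousins through their fathers (r = 1/64).
r = 1/8 + 1/64 = 0.140625.

0.140625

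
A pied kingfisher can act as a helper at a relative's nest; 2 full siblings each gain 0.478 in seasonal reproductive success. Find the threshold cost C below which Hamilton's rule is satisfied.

0.478

r to a full sibling = 1/2 (full sibs share both parents — two paths of length 2: r = 2·(1/2)^2 = 1/2).
Hamilton's rule: n·r·B > C, so the trait is favored while C < n·r·B = 2·0.5·0.478 = 0.478.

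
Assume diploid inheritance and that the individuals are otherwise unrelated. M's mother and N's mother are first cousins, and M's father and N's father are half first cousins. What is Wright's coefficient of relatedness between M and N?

0.046875

Relatedness sums over independent paths through distinct common ancestors.
M and N are related in two ways: second cousins through their mothers (r = 1/32) and half second cousins through their fathers (r = 1/64).
r = 1/32 + 1/64 = 0.046875.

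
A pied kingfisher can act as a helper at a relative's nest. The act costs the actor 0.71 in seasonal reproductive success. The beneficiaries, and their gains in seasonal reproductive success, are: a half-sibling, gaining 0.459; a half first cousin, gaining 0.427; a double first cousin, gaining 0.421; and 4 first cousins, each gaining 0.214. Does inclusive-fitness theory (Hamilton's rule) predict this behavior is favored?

No

Hamilton's rule: the trait is favored when the sum of r·B over every recipient exceeds the actor's cost C.
r to a half-sibling = 1/4 (half-sibs share one parent — one path of length 2: r = (1/2)^2 = 1/4).
r to a half first cousin = 0.0625 (half first cousins share one grandparent — one path of length 4: r = (1/2)^4 = 1/16).
r to a double first cousin = 1/4 (double first cousins share both grandparent pairs — four paths of length 4: r = 4·(1/2)^4 = 1/4).
r to a first cousin = 1/8 (first cousins share one grandparent pair — two paths of length 4: r = 2·(1/2)^4 = 1/8).
Summing one r·B term per recipient: 1·0.25·0.459 + 1·0.0625·0.427 + 1·0.25·0.421 + 4·0.125·0.214 = 0.3536875.
0.3536875 < 0.71: the indirect benefit is less than the cost.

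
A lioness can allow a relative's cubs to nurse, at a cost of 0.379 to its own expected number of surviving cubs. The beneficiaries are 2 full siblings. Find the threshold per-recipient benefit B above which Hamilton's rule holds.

r to a full sibling = 1/2 (full sibs share both parents — two paths of length 2: r = 2·(1/2)^2 = 1/2).
Hamilton's rule with n recipients of equal r: n·r·B > C, so B > C/(n·r) = 0.379/(2·0.5) = 0.379.

0.379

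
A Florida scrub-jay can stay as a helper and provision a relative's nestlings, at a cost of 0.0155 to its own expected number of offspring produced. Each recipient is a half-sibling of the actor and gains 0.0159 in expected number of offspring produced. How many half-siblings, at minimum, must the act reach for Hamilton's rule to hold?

r to a half-sibling = 0.25 (half-sibs share one parent — one path of length 2: r = (1/2)^2 = 1/4).
Hamilton's rule: n·r·B > C  ⇒  n > C/(r·B) = 0.0155/(0.25·0.0159) = 3.899.
The smallest integer exceeding 3.899 is 4.

4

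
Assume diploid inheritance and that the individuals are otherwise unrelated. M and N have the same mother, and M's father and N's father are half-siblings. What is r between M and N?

Wright's path rule: contributions from independent ancestry routes add.
M and N are related in two ways: half-sibs through their shared mother (r = 1/4) and half first cousins through their fathers (r = 1/16).
r = 1/4 + 1/16 = 0.3125.

0.3125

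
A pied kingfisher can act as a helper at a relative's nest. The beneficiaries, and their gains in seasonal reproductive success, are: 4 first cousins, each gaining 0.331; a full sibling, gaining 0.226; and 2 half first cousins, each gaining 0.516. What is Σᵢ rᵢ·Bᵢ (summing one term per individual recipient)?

r to a first cousin = 1/8 (first cousins share one grandparent pair — two paths of length 4: r = 2·(1/2)^4 = 1/8).
r to a full sibling = 1/2 (full sibs share both parents — two paths of length 2: r = 2·(1/2)^2 = 1/2).
r to a half first cousin = 0.0625 (half first cousins share one grandparent — one path of length 4: r = (1/2)^4 = 1/16).
Summing one r·B term per recipient: 4·0.125·0.331 + 1·0.5·0.226 + 2·0.0625·0.516 = 0.343.

0.343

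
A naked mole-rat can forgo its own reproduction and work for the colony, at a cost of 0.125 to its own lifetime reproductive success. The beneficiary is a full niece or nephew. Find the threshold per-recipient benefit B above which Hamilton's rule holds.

0.5

r to a full niece or nephew = 0.25 (full aunt/uncle↔niece/nephew: two paths of length 3 through the shared grandparent pair: r = 2·(1/2)^3 = 1/4).
Hamilton's rule with n recipients of equal r: n·r·B > C, so B > C/(n·r) = 0.125/(1·0.25) = 0.5.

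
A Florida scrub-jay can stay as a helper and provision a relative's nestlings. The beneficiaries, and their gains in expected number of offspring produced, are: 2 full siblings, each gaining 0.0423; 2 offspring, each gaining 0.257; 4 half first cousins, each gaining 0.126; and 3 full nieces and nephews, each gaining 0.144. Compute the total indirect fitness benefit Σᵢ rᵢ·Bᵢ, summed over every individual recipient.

0.4388

r to a full sibling = 1/2 (full sibs share both parents — two paths of length 2: r = 2·(1/2)^2 = 1/2).
r to an offspring = 0.5 (one parent–offspring link: r = (1/2)^1 = 1/2).
r to a half first cousin = 1/16 (half first cousins share one grandparent — one path of length 4: r = (1/2)^4 = 1/16).
r to a full niece or nephew = 1/4 (full aunt/uncle↔niece/nephew: two paths of length 3 through the shared grandparent pair: r = 2·(1/2)^3 = 1/4).
Summing one r·B term per recipient: 2·0.5·0.0423 + 2·0.5·0.257 + 4·0.0625·0.126 + 3·0.25·0.144 = 0.4388.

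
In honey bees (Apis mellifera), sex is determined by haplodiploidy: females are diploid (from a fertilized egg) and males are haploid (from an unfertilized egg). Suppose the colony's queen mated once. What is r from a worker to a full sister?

Haplodiploid full sisters inherit their father's entire haploid genome identically (contributing 1/2) and on average half of their mother's contribution (1/2 · 1/2 = 1/4); r = 1/2 + 1/4 = 3/4.

0.75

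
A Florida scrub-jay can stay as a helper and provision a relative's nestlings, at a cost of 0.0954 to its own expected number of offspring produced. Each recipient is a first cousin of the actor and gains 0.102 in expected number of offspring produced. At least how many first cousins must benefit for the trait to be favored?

r to a first cousin = 1/8 (first cousins share one grandparent pair — two paths of length 4: r = 2·(1/2)^4 = 1/8).
Hamilton's rule: n·r·B > C  ⇒  n > C/(r·B) = 0.0954/(0.125·0.102) = 7.482.
The smallest integer exceeding 7.482 is 8.

8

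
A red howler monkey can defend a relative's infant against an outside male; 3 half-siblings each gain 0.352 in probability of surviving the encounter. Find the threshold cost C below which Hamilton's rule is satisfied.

r to a half-sibling = 1/4 (half-sibs share one parent — one path of length 2: r = (1/2)^2 = 1/4).
Hamilton's rule: n·r·B > C, so the trait is favored while C < n·r·B = 3·0.25·0.352 = 0.264.

0.264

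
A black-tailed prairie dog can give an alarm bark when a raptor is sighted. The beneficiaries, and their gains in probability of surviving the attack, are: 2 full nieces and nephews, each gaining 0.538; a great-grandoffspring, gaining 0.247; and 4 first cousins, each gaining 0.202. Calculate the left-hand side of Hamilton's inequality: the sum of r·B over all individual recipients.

r to a full niece or nephew = 1/4 (full aunt/uncle↔niece/nephew: two paths of length 3 through the shared grandparent pair: r = 2·(1/2)^3 = 1/4).
r to a great-grandoffspring = 1/8 (three parent–offspring links: r = (1/2)^3 = 1/8).
r to a first cousin = 1/8 (first cousins share one grandparent pair — two paths of length 4: r = 2·(1/2)^4 = 1/8).
Summing one r·B term per recipient: 2·0.25·0.538 + 1·0.125·0.247 + 4·0.125·0.202 = 0.400875.

0.400875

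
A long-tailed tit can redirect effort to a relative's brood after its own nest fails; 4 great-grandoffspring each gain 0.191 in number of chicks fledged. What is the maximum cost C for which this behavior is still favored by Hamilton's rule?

r to a great-grandoffspring = 1/8 (three parent–offspring links: r = (1/2)^3 = 1/8).
Hamilton's rule: n·r·B > C, so the trait is favored while C < n·r·B = 4·0.125·0.191 = 0.0955.

0.0955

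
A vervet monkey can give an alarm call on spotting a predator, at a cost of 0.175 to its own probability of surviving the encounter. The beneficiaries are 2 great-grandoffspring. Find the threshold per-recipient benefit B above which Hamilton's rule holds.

r to a great-grandoffspring = 1/8 (three parent–offspring links: r = (1/2)^3 = 1/8).
Hamilton's rule with n recipients of equal r: n·r·B > C, so B > C/(n·r) = 0.175/(2·0.125) = 0.7.

0.7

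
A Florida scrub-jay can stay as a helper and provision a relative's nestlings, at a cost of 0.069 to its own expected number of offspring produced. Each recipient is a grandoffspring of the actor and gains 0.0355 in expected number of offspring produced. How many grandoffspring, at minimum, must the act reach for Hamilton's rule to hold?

r to a grandoffspring = 0.25 (two parent–offspring links: r = (1/2)^2 = 1/4).
Hamilton's rule: n·r·B > C  ⇒  n > C/(r·B) = 0.069/(0.25·0.0355) = 7.775.
The smallest integer exceeding 7.775 is 8.

8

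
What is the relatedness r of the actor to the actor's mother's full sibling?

Each parent–offspring link contributes a factor of 1/2, and independent paths through distinct common ancestors add.
Full aunt/uncle↔niece/nephew: two paths of length 3 through the shared grandparent pair: r = 2·(1/2)^3 = 1/4.

0.25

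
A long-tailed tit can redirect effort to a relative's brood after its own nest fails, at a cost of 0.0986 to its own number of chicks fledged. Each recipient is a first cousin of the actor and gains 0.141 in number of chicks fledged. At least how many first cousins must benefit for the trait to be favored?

r to a first cousin = 0.125 (first cousins share one grandparent pair — two paths of length 4: r = 2·(1/2)^4 = 1/8).
Hamilton's rule: n·r·B > C  ⇒  n > C/(r·B) = 0.0986/(0.125·0.141) = 5.594.
The smallest integer exceeding 5.594 is 6.

6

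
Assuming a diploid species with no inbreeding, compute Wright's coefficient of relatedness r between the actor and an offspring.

Each parent–offspring link contributes a factor of 1/2, and independent paths through distinct common ancestors add.
One parent–offspring link: r = (1/2)^1 = 1/2.

0.5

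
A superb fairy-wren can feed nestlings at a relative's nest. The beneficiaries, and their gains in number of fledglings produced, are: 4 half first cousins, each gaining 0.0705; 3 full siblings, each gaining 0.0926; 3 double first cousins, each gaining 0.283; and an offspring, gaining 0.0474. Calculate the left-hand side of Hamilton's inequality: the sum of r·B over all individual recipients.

r to a half first cousin = 1/16 (half first cousins share one grandparent — one path of length 4: r = (1/2)^4 = 1/16).
r to a full sibling = 0.5 (full sibs share both parents — two paths of length 2: r = 2·(1/2)^2 = 1/2).
r to a double first cousin = 1/4 (double first cousins share both grandparent pairs — four paths of length 4: r = 4·(1/2)^4 = 1/4).
r to an offspring = 1/2 (one parent–offspring link: r = (1/2)^1 = 1/2).
Summing one r·B term per recipient: 4·0.0625·0.0705 + 3·0.5·0.0926 + 3·0.25·0.283 + 1·0.5·0.0474 = 0.392475.

0.392475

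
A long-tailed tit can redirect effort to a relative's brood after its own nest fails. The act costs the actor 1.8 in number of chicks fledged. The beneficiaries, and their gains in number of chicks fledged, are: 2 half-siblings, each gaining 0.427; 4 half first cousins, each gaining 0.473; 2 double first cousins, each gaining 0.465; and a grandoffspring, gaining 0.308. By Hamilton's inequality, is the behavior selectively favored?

No

Hamilton's rule: the trait is favored when the sum of r·B over every recipient exceeds the actor's cost C.
r to a half-sibling = 1/4 (half-sibs share one parent — one path of length 2: r = (1/2)^2 = 1/4).
r to a half first cousin = 1/16 (half first cousins share one grandparent — one path of length 4: r = (1/2)^4 = 1/16).
r to a double first cousin = 1/4 (double first cousins share both grandparent pairs — four paths of length 4: r = 4·(1/2)^4 = 1/4).
r to a grandoffspring = 1/4 (two parent–offspring links: r = (1/2)^2 = 1/4).
Summing one r·B term per recipient: 2·0.25·0.427 + 4·0.0625·0.473 + 2·0.25·0.465 + 1·0.25·0.308 = 0.64125.
0.64125 < 1.8: the indirect benefit is less than the cost.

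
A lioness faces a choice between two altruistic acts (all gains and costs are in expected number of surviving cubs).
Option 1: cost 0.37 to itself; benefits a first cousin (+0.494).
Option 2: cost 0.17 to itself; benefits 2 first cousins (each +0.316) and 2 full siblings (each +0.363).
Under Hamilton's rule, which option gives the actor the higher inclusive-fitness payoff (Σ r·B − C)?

Option 2

Option 1: r to a first cousin = 0.125.
Option 1: Σ r·B − C = (1·0.125·0.494) − 0.37 = -0.30825.
Option 2: r to a first cousin = 0.125.
Option 2: r to a full sibling = 0.5.
Option 2: Σ r·B − C = (2·0.125·0.316 + 2·0.5·0.363) − 0.17 = 0.272.
Option 2 has the higher net inclusive-fitness payoff.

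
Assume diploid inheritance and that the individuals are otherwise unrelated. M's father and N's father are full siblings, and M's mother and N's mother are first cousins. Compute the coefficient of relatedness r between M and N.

0.15625

Relatedness sums over independent paths through distinct common ancestors.
M and N are related in two ways: first cousins through their fathers (r = 1/8) and second cousins through their mothers (r = 1/32).
r = 1/8 + 1/32 = 5/32 = 0.15625.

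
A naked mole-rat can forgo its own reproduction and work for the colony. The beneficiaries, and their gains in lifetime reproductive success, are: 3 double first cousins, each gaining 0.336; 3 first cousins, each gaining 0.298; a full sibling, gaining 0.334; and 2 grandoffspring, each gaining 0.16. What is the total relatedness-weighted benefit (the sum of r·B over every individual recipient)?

0.61075

r to a double first cousin = 1/4 (double first cousins share both grandparent pairs — four paths of length 4: r = 4·(1/2)^4 = 1/4).
r to a first cousin = 0.125 (first cousins share one grandparent pair — two paths of length 4: r = 2·(1/2)^4 = 1/8).
r to a full sibling = 1/2 (full sibs share both parents — two paths of length 2: r = 2·(1/2)^2 = 1/2).
r to a grandoffspring = 0.25 (two parent–offspring links: r = (1/2)^2 = 1/4).
Summing one r·B term per recipient: 3·0.25·0.336 + 3·0.125·0.298 + 1·0.5·0.334 + 2·0.25·0.16 = 0.61075.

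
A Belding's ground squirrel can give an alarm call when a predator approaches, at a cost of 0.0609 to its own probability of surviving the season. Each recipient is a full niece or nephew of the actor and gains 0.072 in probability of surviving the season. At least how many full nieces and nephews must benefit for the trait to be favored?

4

r to a full niece or nephew = 0.25 (full aunt/uncle↔niece/nephew: two paths of length 3 through the shared grandparent pair: r = 2·(1/2)^3 = 1/4).
Hamilton's rule: n·r·B > C  ⇒  n > C/(r·B) = 0.0609/(0.25·0.072) = 3.383.
The smallest integer exceeding 3.383 is 4.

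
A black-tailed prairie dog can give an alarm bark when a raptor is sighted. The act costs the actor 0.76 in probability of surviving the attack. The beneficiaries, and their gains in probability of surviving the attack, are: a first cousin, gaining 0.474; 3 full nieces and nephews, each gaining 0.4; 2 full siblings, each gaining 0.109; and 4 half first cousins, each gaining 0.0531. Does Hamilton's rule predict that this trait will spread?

No

Hamilton's rule: the trait is favored when the sum of r·B over every recipient exceeds the actor's cost C.
r to a first cousin = 1/8 (first cousins share one grandparent pair — two paths of length 4: r = 2·(1/2)^4 = 1/8).
r to a full niece or nephew = 0.25 (full aunt/uncle↔niece/nephew: two paths of length 3 through the shared grandparent pair: r = 2·(1/2)^3 = 1/4).
r to a full sibling = 0.5 (full sibs share both parents — two paths of length 2: r = 2·(1/2)^2 = 1/2).
r to a half first cousin = 0.0625 (half first cousins share one grandparent — one path of length 4: r = (1/2)^4 = 1/16).
Summing one r·B term per recipient: 1·0.125·0.474 + 3·0.25·0.4 + 2·0.5·0.109 + 4·0.0625·0.0531 = 0.481525.
0.481525 < 0.76: the indirect benefit is less than the cost.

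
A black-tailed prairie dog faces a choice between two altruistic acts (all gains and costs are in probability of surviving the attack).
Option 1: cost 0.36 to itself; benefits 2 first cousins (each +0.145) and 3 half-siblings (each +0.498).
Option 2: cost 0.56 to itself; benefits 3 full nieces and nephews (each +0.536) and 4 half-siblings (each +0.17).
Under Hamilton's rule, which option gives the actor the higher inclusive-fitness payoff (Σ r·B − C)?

Option 1

Option 1: r to a first cousin = 0.125.
Option 1: r to a half-sibling = 0.25.
Option 1: Σ r·B − C = (2·0.125·0.145 + 3·0.25·0.498) − 0.36 = 0.04975.
Option 2: r to a full niece or nephew = 0.25.
Option 2: r to a half-sibling = 0.25.
Option 2: Σ r·B − C = (3·0.25·0.536 + 4·0.25·0.17) − 0.56 = 0.012.
Option 1 has the higher net inclusive-fitness payoff.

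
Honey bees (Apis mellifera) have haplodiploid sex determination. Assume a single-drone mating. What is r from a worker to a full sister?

Haplodiploid full sisters inherit their father's entire haploid genome identically (contributing 1/2) and on average half of their mother's contribution (1/2 · 1/2 = 1/4); r = 1/2 + 1/4 = 3/4.

0.75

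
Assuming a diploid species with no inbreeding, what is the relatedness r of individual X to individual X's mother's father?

Each parent–offspring link contributes a factor of 1/2, and independent paths through distinct common ancestors add.
Two parent–offspring links: r = (1/2)^2 = 1/4.

0.25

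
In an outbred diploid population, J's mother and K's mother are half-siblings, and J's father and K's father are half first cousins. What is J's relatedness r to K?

Independent pedigree routes through distinct common ancestors add.
J and K are related in two ways: half first cousins through their mothers (r = 1/16) and half second cousins through their fathers (r = 1/64).
r = 1/16 + 1/64 = 5/64 = 0.078125.

0.078125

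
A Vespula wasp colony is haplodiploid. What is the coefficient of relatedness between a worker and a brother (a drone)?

Her haploid brother carries none of their father's genes and a random half of their mother's genome; that half matches the maternal half of her own genome with probability 1/2: r = 1/2 · 1/2 = 1/4.

0.25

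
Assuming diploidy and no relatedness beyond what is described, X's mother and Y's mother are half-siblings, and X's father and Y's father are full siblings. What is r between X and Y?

0.1875

Relatedness sums over independent paths through distinct common ancestors.
X and Y are related in two ways: half first cousins through their mothers (r = 1/16) and first cousins through their fathers (r = 1/8).
r = 1/16 + 1/8 = 0.1875.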